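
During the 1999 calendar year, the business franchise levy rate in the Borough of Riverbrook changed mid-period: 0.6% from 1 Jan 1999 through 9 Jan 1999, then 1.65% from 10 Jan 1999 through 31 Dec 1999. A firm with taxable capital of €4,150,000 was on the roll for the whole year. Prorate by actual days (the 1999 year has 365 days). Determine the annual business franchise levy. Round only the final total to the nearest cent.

1 Jan – 9 Jan 1999: 9 days at 0.6% → €4,150,000 × 0.6% × 9/365 = €613.9726
10 Jan – 31 Dec 1999: 356 days at 1.65% → €4,150,000 × 1.65% × 356/365 = €66,786.5753
Total = €67,400.5479

€67,400.55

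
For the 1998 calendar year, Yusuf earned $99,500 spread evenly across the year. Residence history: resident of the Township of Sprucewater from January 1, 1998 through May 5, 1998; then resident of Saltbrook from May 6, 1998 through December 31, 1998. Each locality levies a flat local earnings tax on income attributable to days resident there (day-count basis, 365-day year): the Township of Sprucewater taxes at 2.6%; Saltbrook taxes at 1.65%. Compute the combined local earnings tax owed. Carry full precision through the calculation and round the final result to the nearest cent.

The Township of Sprucewater, January 1 – May 5, 1998: 125 days → $99,500 × 2.6% × 125/365 = $885.9589
Saltbrook, May 6 – December 31, 1998: 240 days → $99,500 × 1.65% × 240/365 = $1,079.5068
Total = $1,965.4658

$1,965.47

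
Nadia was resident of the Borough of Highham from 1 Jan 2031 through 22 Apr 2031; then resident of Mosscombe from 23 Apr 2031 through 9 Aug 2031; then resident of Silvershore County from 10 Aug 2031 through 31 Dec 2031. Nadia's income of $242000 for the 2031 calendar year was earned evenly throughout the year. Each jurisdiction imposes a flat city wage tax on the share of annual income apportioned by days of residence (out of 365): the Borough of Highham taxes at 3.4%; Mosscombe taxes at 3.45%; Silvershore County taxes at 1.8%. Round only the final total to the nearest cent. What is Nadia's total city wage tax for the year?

$6736.55

The Borough of Highham, 1 Jan – 22 Apr 2031: 112 days → $242000 × 3.4% × 112/365 = $2524.7562
Mosscombe, 23 Apr – 9 Aug 2031: 109 days → $242000 × 3.45% × 109/365 = $2493.2630
Silvershore County, 10 Aug – 31 Dec 2031: 144 days → $242000 × 1.8% × 144/365 = $1718.5315
Total = $6736.5507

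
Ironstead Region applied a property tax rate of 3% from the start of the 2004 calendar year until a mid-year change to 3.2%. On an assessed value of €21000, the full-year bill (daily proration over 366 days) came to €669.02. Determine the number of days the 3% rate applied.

26 days

Let d = days at the first rate; then 366 − d days at the second rate.
€21000 × [3%·d + 3.2%·(366−d)] / 366 = €669.02
Solving gives d = 26, so the new rate took effect on January 27, 2004.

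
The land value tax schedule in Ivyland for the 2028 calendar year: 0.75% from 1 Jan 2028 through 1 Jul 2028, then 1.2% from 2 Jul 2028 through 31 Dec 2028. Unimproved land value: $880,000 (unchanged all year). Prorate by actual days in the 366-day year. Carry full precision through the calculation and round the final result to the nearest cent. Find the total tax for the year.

1 Jan – 1 Jul 2028: 183 days at 0.75% → $880,000 × 0.75% × 183/366 = $3,300.0000
2 Jul – 31 Dec 2028: 183 days at 1.2% → $880,000 × 1.2% × 183/366 = $5,280.0000
Total = $8,580.0000

$8,580.00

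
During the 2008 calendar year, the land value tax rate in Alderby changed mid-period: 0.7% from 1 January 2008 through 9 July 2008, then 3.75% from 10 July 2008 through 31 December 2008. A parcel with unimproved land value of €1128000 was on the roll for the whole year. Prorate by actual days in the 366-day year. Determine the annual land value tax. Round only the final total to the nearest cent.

€24346.00

1 January – 9 July 2008: 191 days at 0.7% → €1128000 × 0.7% × 191/366 = €4120.5902
10 July – 31 December 2008: 175 days at 3.75% → €1128000 × 3.75% × 175/366 = €20225.4098
Total = €24346.0000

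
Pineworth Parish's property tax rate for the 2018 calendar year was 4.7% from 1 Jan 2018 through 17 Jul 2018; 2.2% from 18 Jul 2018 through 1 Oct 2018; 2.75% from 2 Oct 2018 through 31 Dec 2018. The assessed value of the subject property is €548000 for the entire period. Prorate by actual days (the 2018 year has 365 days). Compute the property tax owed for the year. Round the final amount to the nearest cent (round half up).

€20239.22

1 Jan – 17 Jul 2018: 198 days at 4.7% → €548000 × 4.7% × 198/365 = €13971.7479
18 Jul – 1 Oct 2018: 76 days at 2.2% → €548000 × 2.2% × 76/365 = €2510.2904
2 Oct – 31 Dec 2018: 91 days at 2.75% → €548000 × 2.75% × 91/365 = €3757.1781
Total = €20239.2164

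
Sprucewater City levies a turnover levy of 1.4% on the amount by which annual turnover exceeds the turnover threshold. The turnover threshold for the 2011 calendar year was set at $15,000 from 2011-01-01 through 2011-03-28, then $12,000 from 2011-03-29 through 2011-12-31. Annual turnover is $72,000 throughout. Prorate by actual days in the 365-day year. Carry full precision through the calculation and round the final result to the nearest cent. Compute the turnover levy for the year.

2011-01-01 to 2011-03-28: 87 days, exemption $15,000 → ($72,000 − $15,000) × 1.4% × 87/365 = $190.2082
2011-03-29 to 2011-12-31: 278 days, exemption $12,000 → ($72,000 − $12,000) × 1.4% × 278/365 = $639.7808
Total = $829.9890

$829.99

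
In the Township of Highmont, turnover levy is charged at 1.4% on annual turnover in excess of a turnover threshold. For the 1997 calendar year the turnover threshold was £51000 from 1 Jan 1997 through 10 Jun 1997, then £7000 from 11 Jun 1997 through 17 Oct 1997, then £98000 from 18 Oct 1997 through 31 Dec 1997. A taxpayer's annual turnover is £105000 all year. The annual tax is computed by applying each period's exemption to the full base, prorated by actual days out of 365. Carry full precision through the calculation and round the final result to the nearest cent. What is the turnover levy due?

1 Jan – 10 Jun 1997: 161 days, exemption £51000 → (£105000 − £51000) × 1.4% × 161/365 = £333.4685
11 Jun – 17 Oct 1997: 129 days, exemption £7000 → (£105000 − £7000) × 1.4% × 129/365 = £484.8986
18 Oct – 31 Dec 1997: 75 days, exemption £98000 → (£105000 − £98000) × 1.4% × 75/365 = £20.1370
Total = £838.5041

£838.50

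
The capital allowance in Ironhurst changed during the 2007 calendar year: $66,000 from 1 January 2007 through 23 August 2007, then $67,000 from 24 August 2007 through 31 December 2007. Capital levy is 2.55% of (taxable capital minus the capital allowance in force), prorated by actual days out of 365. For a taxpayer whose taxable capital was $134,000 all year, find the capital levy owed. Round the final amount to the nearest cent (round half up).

1 January – 23 August 2007: 235 days, exemption $66,000 → ($134,000 − $66,000) × 2.55% × 235/365 = $1,116.4110
24 August – 31 December 2007: 130 days, exemption $67,000 → ($134,000 − $67,000) × 2.55% × 130/365 = $608.5068
Total = $1,724.9178

$1,724.92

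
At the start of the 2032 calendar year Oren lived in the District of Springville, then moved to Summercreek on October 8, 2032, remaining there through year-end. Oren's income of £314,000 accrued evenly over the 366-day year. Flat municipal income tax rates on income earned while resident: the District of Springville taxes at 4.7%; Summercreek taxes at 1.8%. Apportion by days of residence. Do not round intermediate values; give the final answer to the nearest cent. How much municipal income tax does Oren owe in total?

£12,643.22

The District of Springville, January 1 – October 7, 2032: 281 days → £314,000 × 4.7% × 281/366 = £11,330.5956
Summercreek, October 8 – December 31, 2032: 85 days → £314,000 × 1.8% × 85/366 = £1,312.6230
Total = £12,643.2186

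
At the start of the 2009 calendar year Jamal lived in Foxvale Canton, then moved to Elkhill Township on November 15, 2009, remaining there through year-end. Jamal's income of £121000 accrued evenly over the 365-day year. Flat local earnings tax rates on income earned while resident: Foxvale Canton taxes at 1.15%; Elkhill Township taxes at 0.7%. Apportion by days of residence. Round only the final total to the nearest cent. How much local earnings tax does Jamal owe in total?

£1321.39

Foxvale Canton, January 1 – November 14, 2009: 318 days → £121000 × 1.15% × 318/365 = £1212.3205
Elkhill Township, November 15 – December 31, 2009: 47 days → £121000 × 0.7% × 47/365 = £109.0658
Total = £1321.3863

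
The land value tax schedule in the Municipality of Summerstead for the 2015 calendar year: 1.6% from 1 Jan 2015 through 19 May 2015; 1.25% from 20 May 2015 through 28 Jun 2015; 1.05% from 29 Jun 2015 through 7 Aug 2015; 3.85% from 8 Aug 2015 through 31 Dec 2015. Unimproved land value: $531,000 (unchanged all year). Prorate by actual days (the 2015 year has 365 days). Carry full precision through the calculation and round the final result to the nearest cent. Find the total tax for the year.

1 Jan – 19 May 2015: 139 days at 1.6% → $531,000 × 1.6% × 139/365 = $3,235.4630
20 May – 28 Jun 2015: 40 days at 1.25% → $531,000 × 1.25% × 40/365 = $727.3973
29 Jun – 7 Aug 2015: 40 days at 1.05% → $531,000 × 1.05% × 40/365 = $611.0137
8 Aug – 31 Dec 2015: 146 days at 3.85% → $531,000 × 3.85% × 146/365 = $8,177.4000
Total = $12,751.2740

$12,751.27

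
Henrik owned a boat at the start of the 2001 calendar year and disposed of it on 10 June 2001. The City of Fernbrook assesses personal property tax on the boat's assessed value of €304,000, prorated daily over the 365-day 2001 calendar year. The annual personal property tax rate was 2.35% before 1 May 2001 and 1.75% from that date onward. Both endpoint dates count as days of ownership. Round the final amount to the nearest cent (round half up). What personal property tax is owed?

€2,946.30

1 January – 30 April 2001: 120 days at 2.35% → €304,000 × 2.35% × 120/365 = €2,348.7123
1 May – 10 June 2001: 41 days at 1.75% → €304,000 × 1.75% × 41/365 = €597.5890
Total = €2,946.3014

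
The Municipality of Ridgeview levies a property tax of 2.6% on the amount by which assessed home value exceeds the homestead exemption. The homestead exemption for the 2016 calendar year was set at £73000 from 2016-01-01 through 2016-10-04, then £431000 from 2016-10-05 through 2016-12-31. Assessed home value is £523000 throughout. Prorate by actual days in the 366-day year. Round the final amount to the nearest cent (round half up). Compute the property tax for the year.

£9462.01

2016-01-01 to 2016-10-04: 278 days, exemption £73000 → (£523000 − £73000) × 2.6% × 278/366 = £8886.8852
2016-10-05 to 2016-12-31: 88 days, exemption £431000 → (£523000 − £431000) × 2.6% × 88/366 = £575.1257
Total = £9462.0109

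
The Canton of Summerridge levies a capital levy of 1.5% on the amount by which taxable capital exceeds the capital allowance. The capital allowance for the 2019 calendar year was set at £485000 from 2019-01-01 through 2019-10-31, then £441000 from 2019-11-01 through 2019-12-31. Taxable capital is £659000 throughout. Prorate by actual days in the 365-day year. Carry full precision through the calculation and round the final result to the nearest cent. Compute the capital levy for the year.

£2720.30

2019-01-01 to 2019-10-31: 304 days, exemption £485000 → (£659000 − £485000) × 1.5% × 304/365 = £2173.8082
2019-11-01 to 2019-12-31: 61 days, exemption £441000 → (£659000 − £441000) × 1.5% × 61/365 = £546.4932
Total = £2720.3014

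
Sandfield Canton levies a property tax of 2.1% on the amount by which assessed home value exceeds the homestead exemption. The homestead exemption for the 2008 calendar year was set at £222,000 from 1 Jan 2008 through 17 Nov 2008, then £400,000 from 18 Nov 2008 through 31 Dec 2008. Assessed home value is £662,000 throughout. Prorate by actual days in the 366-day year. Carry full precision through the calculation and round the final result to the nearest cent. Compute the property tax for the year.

£8,790.62

1 Jan – 17 Nov 2008: 322 days, exemption £222,000 → (£662,000 − £222,000) × 2.1% × 322/366 = £8,129.1803
18 Nov – 31 Dec 2008: 44 days, exemption £400,000 → (£662,000 − £400,000) × 2.1% × 44/366 = £661.4426
Total = £8,790.6230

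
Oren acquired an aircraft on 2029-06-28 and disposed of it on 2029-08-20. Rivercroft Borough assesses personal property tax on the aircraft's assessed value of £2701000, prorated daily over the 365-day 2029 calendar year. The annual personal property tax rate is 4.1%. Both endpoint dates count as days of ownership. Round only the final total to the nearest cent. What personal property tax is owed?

£16383.60

Days held (2029-06-28 to 2029-08-20): 54 out of 365
Tax = £2701000 × 4.1% × 54/365 = £16383.6000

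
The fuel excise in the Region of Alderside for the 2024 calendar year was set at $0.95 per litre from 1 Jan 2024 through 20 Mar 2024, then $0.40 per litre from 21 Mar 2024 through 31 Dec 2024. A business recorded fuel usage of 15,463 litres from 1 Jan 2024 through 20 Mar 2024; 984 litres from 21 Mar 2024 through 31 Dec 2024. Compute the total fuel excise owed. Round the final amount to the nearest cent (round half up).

$15083.45

1 Jan – 20 Mar 2024: 15,463 litres at $0.95/litre → $14689.85
21 Mar – 31 Dec 2024: 984 litres at $0.40/litre → $393.60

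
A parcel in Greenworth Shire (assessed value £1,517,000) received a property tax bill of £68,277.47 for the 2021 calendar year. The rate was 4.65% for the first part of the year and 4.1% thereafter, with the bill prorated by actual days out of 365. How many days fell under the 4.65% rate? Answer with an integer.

266 days

Let d = days at the first rate; then 365 − d days at the second rate.
£1,517,000 × [4.65%·d + 4.1%·(365−d)] / 365 = £68,277.47
Solving gives d = 266, so the new rate took effect on 24 September 2021.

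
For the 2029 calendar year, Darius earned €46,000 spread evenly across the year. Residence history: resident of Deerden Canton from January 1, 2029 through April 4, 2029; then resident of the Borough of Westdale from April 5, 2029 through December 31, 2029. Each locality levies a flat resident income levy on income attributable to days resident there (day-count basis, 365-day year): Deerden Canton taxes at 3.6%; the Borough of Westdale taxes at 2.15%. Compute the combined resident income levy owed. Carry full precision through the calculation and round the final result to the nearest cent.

€1,160.78

Deerden Canton, January 1 – April 4, 2029: 94 days → €46,000 × 3.6% × 94/365 = €426.4767
The Borough of Westdale, April 5 – December 31, 2029: 271 days → €46,000 × 2.15% × 271/365 = €734.2986
Total = €1,160.7753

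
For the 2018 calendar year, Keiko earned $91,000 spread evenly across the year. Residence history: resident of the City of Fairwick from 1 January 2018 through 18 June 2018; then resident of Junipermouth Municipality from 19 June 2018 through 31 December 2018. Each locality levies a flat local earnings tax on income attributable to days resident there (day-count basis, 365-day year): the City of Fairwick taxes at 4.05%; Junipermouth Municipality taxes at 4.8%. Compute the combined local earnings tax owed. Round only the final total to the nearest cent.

$4,051.99

The City of Fairwick, 1 January – 18 June 2018: 169 days → $91,000 × 4.05% × 169/365 = $1,706.4370
Junipermouth Municipality, 19 June – 31 December 2018: 196 days → $91,000 × 4.8% × 196/365 = $2,345.5562
Total = $4,051.9932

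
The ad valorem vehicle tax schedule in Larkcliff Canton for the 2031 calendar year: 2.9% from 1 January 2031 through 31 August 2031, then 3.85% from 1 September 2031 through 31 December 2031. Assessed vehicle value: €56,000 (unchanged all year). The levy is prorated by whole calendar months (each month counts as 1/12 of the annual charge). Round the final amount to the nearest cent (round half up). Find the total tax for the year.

1 January – 31 August 2031: 8 months at 2.9% → €56,000 × 2.9% × 8/12 = €1,082.6667
1 September – 31 December 2031: 4 months at 3.85% → €56,000 × 3.85% × 4/12 = €718.6667
Total = €1,801.3333

€1,801.33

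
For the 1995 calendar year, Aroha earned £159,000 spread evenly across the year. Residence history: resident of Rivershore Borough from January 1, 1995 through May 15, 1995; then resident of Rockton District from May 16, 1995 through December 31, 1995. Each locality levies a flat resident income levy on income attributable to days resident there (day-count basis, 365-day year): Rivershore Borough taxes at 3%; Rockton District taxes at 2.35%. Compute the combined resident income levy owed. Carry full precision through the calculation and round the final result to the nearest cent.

Rivershore Borough, January 1 – May 15, 1995: 135 days → £159,000 × 3% × 135/365 = £1,764.2466
Rockton District, May 16 – December 31, 1995: 230 days → £159,000 × 2.35% × 230/365 = £2,354.5068
Total = £4,118.7534

£4,118.75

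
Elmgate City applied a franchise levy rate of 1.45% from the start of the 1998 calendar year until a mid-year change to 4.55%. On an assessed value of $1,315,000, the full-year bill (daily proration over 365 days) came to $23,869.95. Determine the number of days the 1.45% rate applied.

Let d = days at the first rate; then 365 − d days at the second rate.
$1,315,000 × [1.45%·d + 4.55%·(365−d)] / 365 = $23,869.95
Solving gives d = 322, so the new rate took effect on November 19, 1998.

322 days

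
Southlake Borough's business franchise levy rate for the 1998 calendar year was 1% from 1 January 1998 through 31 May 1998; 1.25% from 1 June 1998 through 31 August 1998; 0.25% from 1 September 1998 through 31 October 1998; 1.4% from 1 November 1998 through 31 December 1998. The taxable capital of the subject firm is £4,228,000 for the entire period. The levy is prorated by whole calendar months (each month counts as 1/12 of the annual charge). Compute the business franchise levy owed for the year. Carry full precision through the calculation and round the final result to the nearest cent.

£42,456.17

1 January – 31 May 1998: 5 months at 1% → £4,228,000 × 1% × 5/12 = £17,616.6667
1 June – 31 August 1998: 3 months at 1.25% → £4,228,000 × 1.25% × 3/12 = £13,212.5000
1 September – 31 October 1998: 2 months at 0.25% → £4,228,000 × 0.25% × 2/12 = £1,761.6667
1 November – 31 December 1998: 2 months at 1.4% → £4,228,000 × 1.4% × 2/12 = £9,865.3333
Total = £42,456.1667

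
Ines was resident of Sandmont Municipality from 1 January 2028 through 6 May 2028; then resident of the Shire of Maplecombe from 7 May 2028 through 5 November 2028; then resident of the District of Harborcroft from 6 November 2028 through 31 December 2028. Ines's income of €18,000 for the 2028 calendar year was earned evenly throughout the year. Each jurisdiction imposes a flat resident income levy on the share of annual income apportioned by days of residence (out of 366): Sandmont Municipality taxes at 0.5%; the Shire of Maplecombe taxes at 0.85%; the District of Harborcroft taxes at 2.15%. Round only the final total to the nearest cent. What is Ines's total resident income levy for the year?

Sandmont Municipality, 1 January – 6 May 2028: 127 days → €18,000 × 0.5% × 127/366 = €31.2295
The Shire of Maplecombe, 7 May – 5 November 2028: 183 days → €18,000 × 0.85% × 183/366 = €76.5000
The District of Harborcroft, 6 November – 31 December 2028: 56 days → €18,000 × 2.15% × 56/366 = €59.2131
Total = €166.9426

€166.94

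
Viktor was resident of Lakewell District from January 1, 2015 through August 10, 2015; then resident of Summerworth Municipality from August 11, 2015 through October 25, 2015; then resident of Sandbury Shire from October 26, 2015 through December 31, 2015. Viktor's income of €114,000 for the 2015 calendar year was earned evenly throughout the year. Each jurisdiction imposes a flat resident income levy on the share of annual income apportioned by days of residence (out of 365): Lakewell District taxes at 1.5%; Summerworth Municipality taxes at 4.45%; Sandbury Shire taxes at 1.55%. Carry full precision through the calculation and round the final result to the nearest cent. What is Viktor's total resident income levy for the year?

Lakewell District, January 1 – August 10, 2015: 222 days → €114,000 × 1.5% × 222/365 = €1,040.0548
Summerworth Municipality, August 11 – October 25, 2015: 76 days → €114,000 × 4.45% × 76/365 = €1,056.2959
Sandbury Shire, October 26 – December 31, 2015: 67 days → €114,000 × 1.55% × 67/365 = €324.3534
Total = €2,420.7041

€2,420.70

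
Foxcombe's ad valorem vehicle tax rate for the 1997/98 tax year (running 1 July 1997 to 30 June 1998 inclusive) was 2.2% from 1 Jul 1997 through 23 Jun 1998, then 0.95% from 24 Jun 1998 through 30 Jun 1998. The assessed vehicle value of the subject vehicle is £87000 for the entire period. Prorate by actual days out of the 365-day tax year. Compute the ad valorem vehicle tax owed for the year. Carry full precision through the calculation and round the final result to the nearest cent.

£1893.14

1 Jul 1997 – 23 Jun 1998: 358 days at 2.2% → £87000 × 2.2% × 358/365 = £1877.2932
24 Jun – 30 Jun 1998: 7 days at 0.95% → £87000 × 0.95% × 7/365 = £15.8507
Total = £1893.1438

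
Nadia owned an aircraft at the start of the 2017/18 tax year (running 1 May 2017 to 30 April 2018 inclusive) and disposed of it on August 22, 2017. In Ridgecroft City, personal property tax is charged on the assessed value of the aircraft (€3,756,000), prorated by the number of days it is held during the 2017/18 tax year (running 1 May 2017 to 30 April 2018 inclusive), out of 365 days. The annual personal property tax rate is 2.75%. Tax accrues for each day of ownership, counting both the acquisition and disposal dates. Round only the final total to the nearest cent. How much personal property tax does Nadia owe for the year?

€32,260.44

Days held (May 1 – August 22, 2017): 114 out of 365
Tax = €3,756,000 × 2.75% × 114/365 = €32,260.4384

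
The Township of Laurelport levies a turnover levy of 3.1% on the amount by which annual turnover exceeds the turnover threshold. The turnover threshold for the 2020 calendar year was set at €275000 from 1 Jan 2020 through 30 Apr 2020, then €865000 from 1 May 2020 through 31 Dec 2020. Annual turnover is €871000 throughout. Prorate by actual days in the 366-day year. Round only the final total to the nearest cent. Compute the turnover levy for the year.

€6232.69

1 Jan – 30 Apr 2020: 121 days, exemption €275000 → (€871000 − €275000) × 3.1% × 121/366 = €6108.1858
1 May – 31 Dec 2020: 245 days, exemption €865000 → (€871000 − €865000) × 3.1% × 245/366 = €124.5082
Total = €6232.6940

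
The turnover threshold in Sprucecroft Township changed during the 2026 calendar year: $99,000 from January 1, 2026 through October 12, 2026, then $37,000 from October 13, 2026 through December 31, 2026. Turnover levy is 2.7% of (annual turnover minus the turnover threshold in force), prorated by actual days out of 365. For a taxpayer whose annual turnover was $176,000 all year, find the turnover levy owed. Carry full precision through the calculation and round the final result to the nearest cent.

January 1 – October 12, 2026: 285 days, exemption $99,000 → ($176,000 − $99,000) × 2.7% × 285/365 = $1,623.3288
October 13 – December 31, 2026: 80 days, exemption $37,000 → ($176,000 − $37,000) × 2.7% × 80/365 = $822.5753
Total = $2,445.9041

$2,445.90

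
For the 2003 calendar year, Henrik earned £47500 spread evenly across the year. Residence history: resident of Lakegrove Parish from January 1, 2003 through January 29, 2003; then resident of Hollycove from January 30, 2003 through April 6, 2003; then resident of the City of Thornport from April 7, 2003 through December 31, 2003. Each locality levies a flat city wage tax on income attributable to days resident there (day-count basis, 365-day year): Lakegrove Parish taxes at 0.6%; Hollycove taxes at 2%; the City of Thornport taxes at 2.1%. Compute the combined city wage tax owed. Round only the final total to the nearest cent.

Lakegrove Parish, January 1 – January 29, 2003: 29 days → £47500 × 0.6% × 29/365 = £22.6438
Hollycove, January 30 – April 6, 2003: 67 days → £47500 × 2% × 67/365 = £174.3836
The City of Thornport, April 7 – December 31, 2003: 269 days → £47500 × 2.1% × 269/365 = £735.1438
Total = £932.1712

£932.17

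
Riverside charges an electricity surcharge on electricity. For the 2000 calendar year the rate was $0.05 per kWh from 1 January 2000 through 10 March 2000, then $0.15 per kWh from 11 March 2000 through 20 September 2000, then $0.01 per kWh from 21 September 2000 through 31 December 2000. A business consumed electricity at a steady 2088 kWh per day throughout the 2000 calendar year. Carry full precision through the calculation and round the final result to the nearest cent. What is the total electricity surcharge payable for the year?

$70,198.56

1 January – 10 March 2000: 70 days × 2088 kWh/day = 146,160 kWh at $0.05/kWh → $7,308.00
11 March – 20 September 2000: 194 days × 2088 kWh/day = 405,072 kWh at $0.15/kWh → $60,760.80
21 September – 31 December 2000: 102 days × 2088 kWh/day = 212,976 kWh at $0.01/kWh → $2,129.76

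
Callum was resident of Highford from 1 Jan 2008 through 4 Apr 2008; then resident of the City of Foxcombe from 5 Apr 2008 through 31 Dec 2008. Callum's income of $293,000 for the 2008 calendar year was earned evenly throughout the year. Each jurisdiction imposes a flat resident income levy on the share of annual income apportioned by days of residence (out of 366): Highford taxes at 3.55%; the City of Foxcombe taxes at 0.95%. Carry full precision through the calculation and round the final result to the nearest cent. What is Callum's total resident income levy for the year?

$4,760.85

Highford, 1 Jan – 4 Apr 2008: 95 days → $293,000 × 3.55% × 95/366 = $2,699.8429
The City of Foxcombe, 5 Apr – 31 Dec 2008: 271 days → $293,000 × 0.95% × 271/366 = $2,061.0068
Total = $4,760.8497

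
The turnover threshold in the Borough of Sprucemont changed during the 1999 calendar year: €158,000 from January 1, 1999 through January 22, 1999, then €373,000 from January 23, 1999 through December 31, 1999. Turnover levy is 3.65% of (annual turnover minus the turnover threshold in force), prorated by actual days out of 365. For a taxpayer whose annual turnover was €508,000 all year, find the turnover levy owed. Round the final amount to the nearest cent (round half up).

January 1 – January 22, 1999: 22 days, exemption €158,000 → (€508,000 − €158,000) × 3.65% × 22/365 = €770.0000
January 23 – December 31, 1999: 343 days, exemption €373,000 → (€508,000 − €373,000) × 3.65% × 343/365 = €4,630.5000
Total = €5,400.5000

€5,400.50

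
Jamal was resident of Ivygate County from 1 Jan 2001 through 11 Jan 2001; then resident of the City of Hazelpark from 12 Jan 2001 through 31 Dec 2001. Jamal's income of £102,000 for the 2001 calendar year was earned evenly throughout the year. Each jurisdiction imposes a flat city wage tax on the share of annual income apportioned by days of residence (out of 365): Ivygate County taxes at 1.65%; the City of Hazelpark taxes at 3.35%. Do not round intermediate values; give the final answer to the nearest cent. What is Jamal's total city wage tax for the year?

£3,364.74

Ivygate County, 1 Jan – 11 Jan 2001: 11 days → £102,000 × 1.65% × 11/365 = £50.7205
The City of Hazelpark, 12 Jan – 31 Dec 2001: 354 days → £102,000 × 3.35% × 354/365 = £3,314.0219
Total = £3,364.7425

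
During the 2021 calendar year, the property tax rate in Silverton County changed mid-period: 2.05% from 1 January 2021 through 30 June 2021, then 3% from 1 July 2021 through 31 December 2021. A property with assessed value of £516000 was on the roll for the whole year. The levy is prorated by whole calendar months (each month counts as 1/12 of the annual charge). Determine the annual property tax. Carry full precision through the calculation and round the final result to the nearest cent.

1 January – 30 June 2021: 6 months at 2.05% → £516000 × 2.05% × 6/12 = £5289.0000
1 July – 31 December 2021: 6 months at 3% → £516000 × 3% × 6/12 = £7740.0000
Total = £13029.0000

£13029.00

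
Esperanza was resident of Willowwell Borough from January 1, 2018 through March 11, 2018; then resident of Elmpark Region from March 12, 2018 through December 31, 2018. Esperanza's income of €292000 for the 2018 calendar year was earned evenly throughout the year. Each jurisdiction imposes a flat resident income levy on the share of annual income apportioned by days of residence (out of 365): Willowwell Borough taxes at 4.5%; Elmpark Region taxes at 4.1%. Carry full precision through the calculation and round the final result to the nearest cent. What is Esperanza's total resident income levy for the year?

Willowwell Borough, January 1 – March 11, 2018: 70 days → €292000 × 4.5% × 70/365 = €2520.0000
Elmpark Region, March 12 – December 31, 2018: 295 days → €292000 × 4.1% × 295/365 = €9676.0000
Total = €12196.0000

€12196.00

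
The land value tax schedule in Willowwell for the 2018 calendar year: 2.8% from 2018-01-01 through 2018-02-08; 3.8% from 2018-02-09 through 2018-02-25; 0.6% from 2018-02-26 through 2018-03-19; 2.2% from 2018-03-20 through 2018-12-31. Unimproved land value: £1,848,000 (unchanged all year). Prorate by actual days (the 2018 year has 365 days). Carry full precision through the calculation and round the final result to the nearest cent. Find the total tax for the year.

2018-01-01 to 2018-02-08: 39 days at 2.8% → £1,848,000 × 2.8% × 39/365 = £5,528.8110
2018-02-09 to 2018-02-25: 17 days at 3.8% → £1,848,000 × 3.8% × 17/365 = £3,270.7068
2018-02-26 to 2018-03-19: 22 days at 0.6% → £1,848,000 × 0.6% × 22/365 = £668.3178
2018-03-20 to 2018-12-31: 287 days at 2.2% → £1,848,000 × 2.2% × 287/365 = £31,967.8685
Total = £41,435.7041

£41,435.70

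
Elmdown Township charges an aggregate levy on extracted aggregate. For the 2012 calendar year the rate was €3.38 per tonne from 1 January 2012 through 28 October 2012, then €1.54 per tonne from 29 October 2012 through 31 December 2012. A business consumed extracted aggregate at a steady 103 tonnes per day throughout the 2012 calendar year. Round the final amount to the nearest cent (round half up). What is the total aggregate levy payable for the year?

1 January – 28 October 2012: 302 days × 103 tonnes/day = 31,106 tonnes at €3.38/tonne → €105,138.28
29 October – 31 December 2012: 64 days × 103 tonnes/day = 6,592 tonnes at €1.54/tonne → €10,151.68

€115,289.96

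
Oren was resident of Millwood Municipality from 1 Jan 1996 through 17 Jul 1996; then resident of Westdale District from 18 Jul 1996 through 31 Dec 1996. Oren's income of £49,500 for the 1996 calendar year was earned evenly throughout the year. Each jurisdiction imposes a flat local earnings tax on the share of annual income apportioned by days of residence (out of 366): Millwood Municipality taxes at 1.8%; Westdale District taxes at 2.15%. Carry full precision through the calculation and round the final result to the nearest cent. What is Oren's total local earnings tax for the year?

Millwood Municipality, 1 Jan – 17 Jul 1996: 199 days → £49,500 × 1.8% × 199/366 = £484.4508
Westdale District, 18 Jul – 31 Dec 1996: 167 days → £49,500 × 2.15% × 167/366 = £485.6004
Total = £970.0512

£970.05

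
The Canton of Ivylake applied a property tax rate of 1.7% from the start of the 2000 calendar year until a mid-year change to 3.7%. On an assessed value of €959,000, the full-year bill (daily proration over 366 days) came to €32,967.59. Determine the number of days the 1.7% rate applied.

Let d = days at the first rate; then 366 − d days at the second rate.
€959,000 × [1.7%·d + 3.7%·(366−d)] / 366 = €32,967.59
Solving gives d = 48, so the new rate took effect on 18 February 2000.

48 days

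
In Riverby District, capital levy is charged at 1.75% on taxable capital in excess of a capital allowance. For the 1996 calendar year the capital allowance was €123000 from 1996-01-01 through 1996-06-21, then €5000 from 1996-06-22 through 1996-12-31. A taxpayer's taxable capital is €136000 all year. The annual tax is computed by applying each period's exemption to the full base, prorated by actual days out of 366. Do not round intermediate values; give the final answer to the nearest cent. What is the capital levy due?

€1316.42

1996-01-01 to 1996-06-21: 173 days, exemption €123000 → (€136000 − €123000) × 1.75% × 173/366 = €107.5342
1996-06-22 to 1996-12-31: 193 days, exemption €5000 → (€136000 − €5000) × 1.75% × 193/366 = €1208.8866
Total = €1316.4208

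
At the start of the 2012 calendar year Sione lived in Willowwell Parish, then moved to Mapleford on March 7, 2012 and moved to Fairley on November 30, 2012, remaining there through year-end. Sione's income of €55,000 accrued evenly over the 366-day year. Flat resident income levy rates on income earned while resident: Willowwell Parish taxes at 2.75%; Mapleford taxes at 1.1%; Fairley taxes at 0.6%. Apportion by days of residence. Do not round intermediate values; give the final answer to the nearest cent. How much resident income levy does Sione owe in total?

Willowwell Parish, January 1 – March 6, 2012: 66 days → €55,000 × 2.75% × 66/366 = €272.7459
Mapleford, March 7 – November 29, 2012: 268 days → €55,000 × 1.1% × 268/366 = €443.0055
Fairley, November 30 – December 31, 2012: 32 days → €55,000 × 0.6% × 32/366 = €28.8525
Total = €744.6038

€744.60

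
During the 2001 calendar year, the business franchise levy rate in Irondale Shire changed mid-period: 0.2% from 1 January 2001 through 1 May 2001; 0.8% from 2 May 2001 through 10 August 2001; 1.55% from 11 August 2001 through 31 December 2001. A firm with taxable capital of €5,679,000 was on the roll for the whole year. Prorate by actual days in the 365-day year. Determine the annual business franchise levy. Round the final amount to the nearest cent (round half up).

1 January – 1 May 2001: 121 days at 0.2% → €5,679,000 × 0.2% × 121/365 = €3,765.2548
2 May – 10 August 2001: 101 days at 0.8% → €5,679,000 × 0.8% × 101/365 = €12,571.5945
11 August – 31 December 2001: 143 days at 1.55% → €5,679,000 × 1.55% × 143/365 = €34,486.3110
Total = €50,823.1603

€50,823.16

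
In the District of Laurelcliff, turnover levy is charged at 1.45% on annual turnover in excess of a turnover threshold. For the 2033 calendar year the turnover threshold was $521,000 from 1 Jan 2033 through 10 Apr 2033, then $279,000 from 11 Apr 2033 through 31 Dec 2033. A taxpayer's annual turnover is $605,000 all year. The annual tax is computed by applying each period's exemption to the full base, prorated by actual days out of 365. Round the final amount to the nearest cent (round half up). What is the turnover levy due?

$3,765.63

1 Jan – 10 Apr 2033: 100 days, exemption $521,000 → ($605,000 − $521,000) × 1.45% × 100/365 = $333.6986
11 Apr – 31 Dec 2033: 265 days, exemption $279,000 → ($605,000 − $279,000) × 1.45% × 265/365 = $3,431.9315
Total = $3,765.6301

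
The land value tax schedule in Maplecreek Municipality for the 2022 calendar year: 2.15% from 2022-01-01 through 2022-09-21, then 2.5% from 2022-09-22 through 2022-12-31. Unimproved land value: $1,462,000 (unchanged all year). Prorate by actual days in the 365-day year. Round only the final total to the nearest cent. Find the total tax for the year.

2022-01-01 to 2022-09-21: 264 days at 2.15% → $1,462,000 × 2.15% × 264/365 = $22,735.1014
2022-09-22 to 2022-12-31: 101 days at 2.5% → $1,462,000 × 2.5% × 101/365 = $10,113.8356
Total = $32,848.9370

$32,848.94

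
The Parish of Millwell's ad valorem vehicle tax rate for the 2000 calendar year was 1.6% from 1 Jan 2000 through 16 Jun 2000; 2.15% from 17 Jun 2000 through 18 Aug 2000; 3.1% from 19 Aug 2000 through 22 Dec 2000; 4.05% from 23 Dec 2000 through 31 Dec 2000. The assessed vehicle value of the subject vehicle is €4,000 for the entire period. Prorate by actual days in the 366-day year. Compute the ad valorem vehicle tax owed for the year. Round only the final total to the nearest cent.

1 Jan – 16 Jun 2000: 168 days at 1.6% → €4,000 × 1.6% × 168/366 = €29.3770
17 Jun – 18 Aug 2000: 63 days at 2.15% → €4,000 × 2.15% × 63/366 = €14.8033
19 Aug – 22 Dec 2000: 126 days at 3.1% → €4,000 × 3.1% × 126/366 = €42.6885
23 Dec – 31 Dec 2000: 9 days at 4.05% → €4,000 × 4.05% × 9/366 = €3.9836
Total = €90.8525

€90.85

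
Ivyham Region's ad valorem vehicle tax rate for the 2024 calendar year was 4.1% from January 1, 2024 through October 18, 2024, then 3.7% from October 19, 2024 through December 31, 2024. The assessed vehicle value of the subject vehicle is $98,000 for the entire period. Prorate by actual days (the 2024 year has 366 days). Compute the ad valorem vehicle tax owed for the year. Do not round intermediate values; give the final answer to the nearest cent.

January 1 – October 18, 2024: 292 days at 4.1% → $98,000 × 4.1% × 292/366 = $3,205.6175
October 19 – December 31, 2024: 74 days at 3.7% → $98,000 × 3.7% × 74/366 = $733.1257
Total = $3,938.7432

$3,938.74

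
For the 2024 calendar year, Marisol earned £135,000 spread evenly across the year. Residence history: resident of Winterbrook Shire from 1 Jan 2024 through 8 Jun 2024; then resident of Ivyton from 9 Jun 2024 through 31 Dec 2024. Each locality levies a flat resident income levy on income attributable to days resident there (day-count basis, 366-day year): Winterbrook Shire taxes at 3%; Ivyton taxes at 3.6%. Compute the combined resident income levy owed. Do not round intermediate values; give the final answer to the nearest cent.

Winterbrook Shire, 1 Jan – 8 Jun 2024: 160 days → £135,000 × 3% × 160/366 = £1,770.4918
Ivyton, 9 Jun – 31 Dec 2024: 206 days → £135,000 × 3.6% × 206/366 = £2,735.4098
Total = £4,505.9016

£4,505.90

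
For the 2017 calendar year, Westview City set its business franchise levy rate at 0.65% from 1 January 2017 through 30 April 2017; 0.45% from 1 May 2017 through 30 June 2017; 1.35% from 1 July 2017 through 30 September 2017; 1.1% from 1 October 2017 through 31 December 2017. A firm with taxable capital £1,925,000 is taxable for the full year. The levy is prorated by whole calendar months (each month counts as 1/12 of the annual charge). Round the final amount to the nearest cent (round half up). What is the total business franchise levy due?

1 January – 30 April 2017: 4 months at 0.65% → £1,925,000 × 0.65% × 4/12 = £4,170.8333
1 May – 30 June 2017: 2 months at 0.45% → £1,925,000 × 0.45% × 2/12 = £1,443.7500
1 July – 30 September 2017: 3 months at 1.35% → £1,925,000 × 1.35% × 3/12 = £6,496.8750
1 October – 31 December 2017: 3 months at 1.1% → £1,925,000 × 1.1% × 3/12 = £5,293.7500
Total = £17,405.2083

£17,405.21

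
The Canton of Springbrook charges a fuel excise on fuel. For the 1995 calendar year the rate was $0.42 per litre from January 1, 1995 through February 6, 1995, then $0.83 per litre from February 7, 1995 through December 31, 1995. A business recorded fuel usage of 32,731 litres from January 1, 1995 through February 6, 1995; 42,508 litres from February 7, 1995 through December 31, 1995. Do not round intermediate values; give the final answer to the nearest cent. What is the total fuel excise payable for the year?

January 1 – February 6, 1995: 32,731 litres at $0.42/litre → $13747.02
February 7 – December 31, 1995: 42,508 litres at $0.83/litre → $35281.64

$49028.66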